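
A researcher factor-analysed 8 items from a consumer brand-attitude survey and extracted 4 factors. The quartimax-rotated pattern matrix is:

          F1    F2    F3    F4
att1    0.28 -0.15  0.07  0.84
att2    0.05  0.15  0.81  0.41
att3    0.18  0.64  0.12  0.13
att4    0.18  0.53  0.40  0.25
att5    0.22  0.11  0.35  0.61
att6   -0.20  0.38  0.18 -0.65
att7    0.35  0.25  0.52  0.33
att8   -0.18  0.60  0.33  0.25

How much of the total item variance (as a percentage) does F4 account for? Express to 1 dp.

SS loadings for F4 = 0.84² + 0.41² + 0.13² + 0.25² + 0.61² + (-0.65)² + 0.33² + 0.25² = 1.9191
With 8 standardized items, total variance = 8. Proportion = 1.9191/8 = 0.2399 → 23.99%.

24.0%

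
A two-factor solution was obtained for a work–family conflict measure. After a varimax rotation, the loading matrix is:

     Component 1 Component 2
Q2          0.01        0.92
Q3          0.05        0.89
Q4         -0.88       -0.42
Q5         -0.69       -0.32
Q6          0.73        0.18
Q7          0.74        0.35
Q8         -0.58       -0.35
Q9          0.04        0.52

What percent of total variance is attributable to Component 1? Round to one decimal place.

SS loadings for Component 1 = 0.01² + 0.05² + (-0.88)² + (-0.69)² + 0.73² + 0.74² + (-0.58)² + 0.04² = 2.6716
With 8 standardized items, total variance = 8. Proportion = 2.6716/8 = 0.3339 → 33.39%.

33.4%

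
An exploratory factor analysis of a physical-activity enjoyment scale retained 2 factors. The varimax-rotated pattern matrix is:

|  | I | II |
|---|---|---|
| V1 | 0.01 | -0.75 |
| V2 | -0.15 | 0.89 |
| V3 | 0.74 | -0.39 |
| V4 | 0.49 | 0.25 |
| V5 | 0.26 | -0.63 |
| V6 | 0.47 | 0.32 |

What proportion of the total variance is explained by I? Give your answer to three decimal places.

0.183

SS loadings for I = 0.01² + (-0.15)² + 0.74² + 0.49² + 0.26² + 0.47² = 1.0988
Proportion of variance = 1.0988 / 6 = 0.1831.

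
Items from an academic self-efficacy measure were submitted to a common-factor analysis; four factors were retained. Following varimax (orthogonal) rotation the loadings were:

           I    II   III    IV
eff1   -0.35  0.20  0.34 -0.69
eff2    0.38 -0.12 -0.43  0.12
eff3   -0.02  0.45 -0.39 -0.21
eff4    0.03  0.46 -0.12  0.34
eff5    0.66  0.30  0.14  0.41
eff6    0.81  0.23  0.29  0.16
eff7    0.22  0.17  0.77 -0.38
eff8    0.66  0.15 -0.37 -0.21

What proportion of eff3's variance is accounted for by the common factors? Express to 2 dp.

h² = (-0.02)² + 0.45² + (-0.39)² + (-0.21)² = 0.0004 + 0.2025 + 0.1521 + 0.0441 = 0.3991

0.40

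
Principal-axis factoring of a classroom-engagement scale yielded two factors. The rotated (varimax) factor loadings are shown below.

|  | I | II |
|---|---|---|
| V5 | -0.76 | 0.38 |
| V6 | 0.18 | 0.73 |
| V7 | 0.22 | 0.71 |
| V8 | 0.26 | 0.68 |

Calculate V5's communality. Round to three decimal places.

0.722

h² = (-0.76)² + 0.38² = 0.5776 + 0.1444 = 0.7220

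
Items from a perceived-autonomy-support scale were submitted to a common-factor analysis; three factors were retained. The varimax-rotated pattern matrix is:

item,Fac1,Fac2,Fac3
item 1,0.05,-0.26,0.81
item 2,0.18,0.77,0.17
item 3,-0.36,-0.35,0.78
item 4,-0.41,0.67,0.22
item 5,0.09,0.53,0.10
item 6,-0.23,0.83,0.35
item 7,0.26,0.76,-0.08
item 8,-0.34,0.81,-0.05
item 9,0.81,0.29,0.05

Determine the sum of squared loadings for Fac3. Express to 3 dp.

SS loadings for Fac3 = 0.81² + 0.17² + 0.78² + 0.22² + 0.10² + 0.35² + (-0.08)² + (-0.05)² + 0.05² = 0.6561 + 0.0289 + 0.6084 + 0.0484 + 0.0100 + 0.1225 + 0.0064 + 0.0025 + 0.0025 = 1.4857

1.486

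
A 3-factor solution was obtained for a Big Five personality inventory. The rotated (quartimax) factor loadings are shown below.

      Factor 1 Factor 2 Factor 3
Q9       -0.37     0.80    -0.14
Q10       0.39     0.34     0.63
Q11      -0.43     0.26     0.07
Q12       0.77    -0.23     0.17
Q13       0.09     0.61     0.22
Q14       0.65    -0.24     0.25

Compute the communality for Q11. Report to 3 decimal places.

0.257

h² = (-0.43)² + 0.26² + 0.07² = 0.1849 + 0.0676 + 0.0049 = 0.2574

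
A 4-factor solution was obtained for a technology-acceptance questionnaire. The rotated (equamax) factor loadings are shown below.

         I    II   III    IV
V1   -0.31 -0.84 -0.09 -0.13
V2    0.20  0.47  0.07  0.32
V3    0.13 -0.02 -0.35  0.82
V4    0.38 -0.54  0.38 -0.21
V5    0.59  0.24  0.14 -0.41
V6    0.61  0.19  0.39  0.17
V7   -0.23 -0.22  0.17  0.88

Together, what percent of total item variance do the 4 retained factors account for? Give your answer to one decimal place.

SS loadings by factor: 1.0705, 1.3606, 0.4805, 1.8072; total = 4.7188.
Total variance with 7 standardized items is 7, so the solution explains 4.7188/7 = 0.6741 = 67.41%.

67.4%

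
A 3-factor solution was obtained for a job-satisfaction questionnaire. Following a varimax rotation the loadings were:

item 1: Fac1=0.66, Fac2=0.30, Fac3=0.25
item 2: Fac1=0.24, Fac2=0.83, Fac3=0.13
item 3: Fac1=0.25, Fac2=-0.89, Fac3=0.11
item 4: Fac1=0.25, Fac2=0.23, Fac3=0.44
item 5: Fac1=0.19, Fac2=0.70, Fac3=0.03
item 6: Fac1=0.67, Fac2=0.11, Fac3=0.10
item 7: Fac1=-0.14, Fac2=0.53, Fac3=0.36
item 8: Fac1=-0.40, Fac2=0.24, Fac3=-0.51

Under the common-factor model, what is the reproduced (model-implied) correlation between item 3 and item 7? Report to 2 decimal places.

-0.47

r̂ = Σ λ_i·λ_j across factors = (0.25)(-0.14) + (-0.89)(0.53) + (0.11)(0.36)
  = -0.0350 -0.4717 +0.0396 = -0.4671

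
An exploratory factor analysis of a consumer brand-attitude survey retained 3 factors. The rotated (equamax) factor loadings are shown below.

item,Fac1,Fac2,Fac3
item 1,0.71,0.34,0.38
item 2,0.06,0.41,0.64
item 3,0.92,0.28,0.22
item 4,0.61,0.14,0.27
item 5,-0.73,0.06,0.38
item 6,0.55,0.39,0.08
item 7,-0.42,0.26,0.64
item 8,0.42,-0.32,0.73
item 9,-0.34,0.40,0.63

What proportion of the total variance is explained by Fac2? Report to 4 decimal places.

SS loadings for Fac2 = 0.34² + 0.41² + 0.28² + 0.14² + 0.06² + 0.39² + 0.26² + (-0.32)² + 0.40² = 0.8674
Proportion of variance = 0.8674 / 9 = 0.0964.

0.0964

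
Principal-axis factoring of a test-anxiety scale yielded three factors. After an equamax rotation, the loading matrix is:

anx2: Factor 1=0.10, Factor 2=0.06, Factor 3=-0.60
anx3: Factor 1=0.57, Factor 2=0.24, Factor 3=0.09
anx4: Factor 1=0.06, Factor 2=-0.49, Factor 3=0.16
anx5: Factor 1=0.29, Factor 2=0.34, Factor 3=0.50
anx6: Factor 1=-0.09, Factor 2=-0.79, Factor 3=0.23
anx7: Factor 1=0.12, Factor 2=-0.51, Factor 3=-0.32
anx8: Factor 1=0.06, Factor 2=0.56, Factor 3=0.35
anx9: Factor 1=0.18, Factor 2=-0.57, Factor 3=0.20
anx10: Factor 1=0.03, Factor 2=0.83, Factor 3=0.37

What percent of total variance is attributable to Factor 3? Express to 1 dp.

12.2%

SS loadings for Factor 3 = (-0.60)² + 0.09² + 0.16² + 0.50² + 0.23² + (-0.32)² + 0.35² + 0.20² + 0.37² = 1.0984
With 9 standardized items, total variance = 9. Proportion = 1.0984/9 = 0.1220 → 12.20%.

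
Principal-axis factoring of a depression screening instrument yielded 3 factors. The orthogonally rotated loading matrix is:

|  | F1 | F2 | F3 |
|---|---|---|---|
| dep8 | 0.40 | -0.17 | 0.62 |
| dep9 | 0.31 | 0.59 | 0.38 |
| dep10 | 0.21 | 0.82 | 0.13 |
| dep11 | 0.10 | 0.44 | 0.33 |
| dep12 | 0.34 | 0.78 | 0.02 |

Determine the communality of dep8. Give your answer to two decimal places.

h² = 0.40² + (-0.17)² + 0.62² = 0.1600 + 0.0289 + 0.3844 = 0.5733

0.57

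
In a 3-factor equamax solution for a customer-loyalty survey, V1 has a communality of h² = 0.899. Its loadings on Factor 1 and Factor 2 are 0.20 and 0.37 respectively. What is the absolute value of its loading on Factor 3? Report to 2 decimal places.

Under orthogonal rotation h² = Σλ², so λ_Factor 3² = h² − (0.1769) = 0.899 − 0.1769 = 0.7221.
|λ| = √0.7221 = 0.8498.

0.85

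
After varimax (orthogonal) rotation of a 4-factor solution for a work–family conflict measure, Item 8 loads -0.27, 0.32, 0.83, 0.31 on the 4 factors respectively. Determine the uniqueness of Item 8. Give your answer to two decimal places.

0.04

h² = (-0.27)² + 0.32² + 0.83² + 0.31² = 0.0729 + 0.1024 + 0.6889 + 0.0961 = 0.9603
Uniqueness u² = 1 − h² = 1 − 0.9603 = 0.0397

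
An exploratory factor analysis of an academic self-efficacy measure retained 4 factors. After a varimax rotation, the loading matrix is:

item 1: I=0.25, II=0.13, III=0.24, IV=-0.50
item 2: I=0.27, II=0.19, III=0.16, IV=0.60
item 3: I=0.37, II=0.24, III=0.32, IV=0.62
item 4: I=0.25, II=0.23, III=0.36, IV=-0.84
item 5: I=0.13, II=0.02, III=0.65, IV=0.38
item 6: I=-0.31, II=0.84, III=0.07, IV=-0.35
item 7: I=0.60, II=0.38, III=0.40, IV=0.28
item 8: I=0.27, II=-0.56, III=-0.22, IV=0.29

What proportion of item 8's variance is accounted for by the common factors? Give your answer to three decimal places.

0.519

h² = 0.27² + (-0.56)² + (-0.22)² + 0.29² = 0.0729 + 0.3136 + 0.0484 + 0.0841 = 0.5190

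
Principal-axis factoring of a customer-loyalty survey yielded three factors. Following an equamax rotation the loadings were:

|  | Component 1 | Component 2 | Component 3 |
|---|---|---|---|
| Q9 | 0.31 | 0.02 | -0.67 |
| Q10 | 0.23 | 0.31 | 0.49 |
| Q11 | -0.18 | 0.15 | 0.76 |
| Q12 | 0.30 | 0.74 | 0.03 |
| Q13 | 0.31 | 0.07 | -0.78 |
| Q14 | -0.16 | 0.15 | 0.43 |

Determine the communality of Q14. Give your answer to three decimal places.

h² = (-0.16)² + 0.15² + 0.43² = 0.0256 + 0.0225 + 0.1849 = 0.2330

0.233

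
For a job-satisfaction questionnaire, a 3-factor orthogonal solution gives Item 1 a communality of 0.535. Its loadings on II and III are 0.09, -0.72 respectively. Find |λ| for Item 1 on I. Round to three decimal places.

0.092

Under orthogonal rotation h² = Σλ², so λ_I² = h² − (0.5265) = 0.535 − 0.5265 = 0.0085.
|λ| = √0.0085 = 0.0922.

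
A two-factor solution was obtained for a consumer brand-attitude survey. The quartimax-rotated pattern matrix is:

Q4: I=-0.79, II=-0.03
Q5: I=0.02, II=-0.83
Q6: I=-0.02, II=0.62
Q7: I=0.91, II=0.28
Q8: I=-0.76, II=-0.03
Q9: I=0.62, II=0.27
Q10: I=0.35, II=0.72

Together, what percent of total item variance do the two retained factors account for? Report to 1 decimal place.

61.2%

SS loadings by factor: 2.5375, 1.7448; total = 4.2823.
Total variance with 7 standardized items is 7, so the solution explains 4.2823/7 = 0.6118 = 61.18%.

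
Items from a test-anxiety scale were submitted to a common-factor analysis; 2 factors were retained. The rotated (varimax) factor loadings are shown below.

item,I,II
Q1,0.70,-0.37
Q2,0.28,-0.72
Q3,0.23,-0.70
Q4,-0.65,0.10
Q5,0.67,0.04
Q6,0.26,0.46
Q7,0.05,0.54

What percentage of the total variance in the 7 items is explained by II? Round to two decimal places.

23.72%

SS loadings for II = (-0.37)² + (-0.72)² + (-0.70)² + 0.10² + 0.04² + 0.46² + 0.54² = 1.6601
With 7 standardized items, total variance = 7. Proportion = 1.6601/7 = 0.2372 → 23.72%.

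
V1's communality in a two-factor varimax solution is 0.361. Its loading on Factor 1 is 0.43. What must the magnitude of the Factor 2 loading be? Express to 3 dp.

Under orthogonal rotation h² = Σλ², so λ_Factor 2² = h² − (0.1849) = 0.361 − 0.1849 = 0.1761.
|λ| = √0.1761 = 0.4196.

0.420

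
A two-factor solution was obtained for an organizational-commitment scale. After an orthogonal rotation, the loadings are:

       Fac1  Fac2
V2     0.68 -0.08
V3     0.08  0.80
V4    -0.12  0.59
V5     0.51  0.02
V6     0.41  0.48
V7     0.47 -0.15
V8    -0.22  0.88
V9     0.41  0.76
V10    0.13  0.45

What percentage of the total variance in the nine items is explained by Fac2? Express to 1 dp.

31.1%

SS loadings for Fac2 = (-0.08)² + 0.80² + 0.59² + 0.02² + 0.48² + (-0.15)² + 0.88² + 0.76² + 0.45² = 2.8023
With 9 standardized items, total variance = 9. Proportion = 2.8023/9 = 0.3114 → 31.14%.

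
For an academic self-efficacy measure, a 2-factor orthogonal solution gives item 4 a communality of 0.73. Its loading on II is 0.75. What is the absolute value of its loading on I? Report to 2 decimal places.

Under orthogonal rotation h² = Σλ², so λ_I² = h² − (0.5625) = 0.73 − 0.5625 = 0.1675.
|λ| = √0.1675 = 0.4093.

0.41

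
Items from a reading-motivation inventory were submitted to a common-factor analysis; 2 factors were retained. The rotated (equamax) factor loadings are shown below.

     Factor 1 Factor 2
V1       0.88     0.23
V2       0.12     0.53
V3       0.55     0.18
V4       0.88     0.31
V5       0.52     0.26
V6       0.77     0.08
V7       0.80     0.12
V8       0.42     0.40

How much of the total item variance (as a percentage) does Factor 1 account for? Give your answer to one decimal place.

44.3%

SS loadings for Factor 1 = 0.88² + 0.12² + 0.55² + 0.88² + 0.52² + 0.77² + 0.80² + 0.42² = 3.5454
With 8 standardized items, total variance = 8. Proportion = 3.5454/8 = 0.4432 → 44.32%.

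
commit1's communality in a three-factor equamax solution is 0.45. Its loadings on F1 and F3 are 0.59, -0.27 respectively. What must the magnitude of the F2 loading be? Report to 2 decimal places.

0.17

Under orthogonal rotation h² = Σλ², so λ_F2² = h² − (0.4210) = 0.45 − 0.4210 = 0.0290.
|λ| = √0.0290 = 0.1703.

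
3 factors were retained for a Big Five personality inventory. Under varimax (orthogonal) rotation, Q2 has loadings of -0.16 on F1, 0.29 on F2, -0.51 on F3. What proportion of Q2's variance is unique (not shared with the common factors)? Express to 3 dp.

h² = (-0.16)² + 0.29² + (-0.51)² = 0.0256 + 0.0841 + 0.2601 = 0.3698
Uniqueness u² = 1 − h² = 1 − 0.3698 = 0.6302

0.630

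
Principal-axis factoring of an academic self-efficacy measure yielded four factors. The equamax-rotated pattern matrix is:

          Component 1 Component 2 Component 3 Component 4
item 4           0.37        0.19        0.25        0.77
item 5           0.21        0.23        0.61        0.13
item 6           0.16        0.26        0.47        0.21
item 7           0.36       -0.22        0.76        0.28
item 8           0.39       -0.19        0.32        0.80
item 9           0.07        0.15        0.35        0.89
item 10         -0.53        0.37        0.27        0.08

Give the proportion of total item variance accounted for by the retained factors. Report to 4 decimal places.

0.6966

Communalities: 0.8284, 0.4860, 0.3582, 0.8340, 0.9306, 0.9420, 0.4971; Σh² = 4.8763.
Total variance with 7 standardized items is 7, so the solution explains 4.8763/7 = 0.6966.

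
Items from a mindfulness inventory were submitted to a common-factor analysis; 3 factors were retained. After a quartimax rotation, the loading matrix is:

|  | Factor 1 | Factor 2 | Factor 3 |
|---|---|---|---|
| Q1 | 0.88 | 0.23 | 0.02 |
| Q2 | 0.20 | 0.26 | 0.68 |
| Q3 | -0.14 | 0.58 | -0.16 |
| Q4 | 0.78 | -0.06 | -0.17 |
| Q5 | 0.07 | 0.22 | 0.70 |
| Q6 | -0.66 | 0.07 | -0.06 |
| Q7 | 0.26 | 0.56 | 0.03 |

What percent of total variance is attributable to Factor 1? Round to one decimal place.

27.9%

SS loadings for Factor 1 = 0.88² + 0.20² + (-0.14)² + 0.78² + 0.07² + (-0.66)² + 0.26² = 1.9505
With 7 standardized items, total variance = 7. Proportion = 1.9505/7 = 0.2786 → 27.86%.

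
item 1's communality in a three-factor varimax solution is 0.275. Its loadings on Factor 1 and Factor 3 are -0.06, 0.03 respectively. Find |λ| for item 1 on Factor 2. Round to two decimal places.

Under orthogonal rotation h² = Σλ², so λ_Factor 2² = h² − (0.0045) = 0.275 − 0.0045 = 0.2705.
|λ| = √0.2705 = 0.5201.

0.52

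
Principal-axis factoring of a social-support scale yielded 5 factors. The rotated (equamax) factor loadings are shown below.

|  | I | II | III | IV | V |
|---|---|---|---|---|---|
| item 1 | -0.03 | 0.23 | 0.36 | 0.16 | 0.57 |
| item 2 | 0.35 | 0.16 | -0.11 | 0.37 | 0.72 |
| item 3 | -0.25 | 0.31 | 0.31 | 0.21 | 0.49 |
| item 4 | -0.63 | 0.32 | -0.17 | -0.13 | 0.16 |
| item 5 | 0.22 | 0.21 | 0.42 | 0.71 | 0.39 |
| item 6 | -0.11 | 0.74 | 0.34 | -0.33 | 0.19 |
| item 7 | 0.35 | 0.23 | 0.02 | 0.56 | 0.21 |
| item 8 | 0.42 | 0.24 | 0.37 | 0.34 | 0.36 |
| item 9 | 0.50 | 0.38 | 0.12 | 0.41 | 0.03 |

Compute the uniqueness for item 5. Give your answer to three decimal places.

0.075

h² = 0.22² + 0.21² + 0.42² + 0.71² + 0.39² = 0.0484 + 0.0441 + 0.1764 + 0.5041 + 0.1521 = 0.9251
Uniqueness u² = 1 − h² = 1 − 0.9251 = 0.0749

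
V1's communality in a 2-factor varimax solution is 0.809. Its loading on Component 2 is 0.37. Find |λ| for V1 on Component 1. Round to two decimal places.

0.82

Under orthogonal rotation h² = Σλ², so λ_Component 1² = h² − (0.1369) = 0.809 − 0.1369 = 0.6721.
|λ| = √0.6721 = 0.8198.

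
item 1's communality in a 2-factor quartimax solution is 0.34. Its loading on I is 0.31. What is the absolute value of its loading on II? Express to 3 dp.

0.494

Under orthogonal rotation h² = Σλ², so λ_II² = h² − (0.0961) = 0.34 − 0.0961 = 0.2439.
|λ| = √0.2439 = 0.4939.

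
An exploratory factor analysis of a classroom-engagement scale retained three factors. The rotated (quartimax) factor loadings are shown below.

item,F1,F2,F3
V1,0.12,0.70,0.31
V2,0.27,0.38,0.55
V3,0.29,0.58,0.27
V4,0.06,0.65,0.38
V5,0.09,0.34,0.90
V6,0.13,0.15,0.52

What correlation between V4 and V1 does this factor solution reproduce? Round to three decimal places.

r̂ = Σ λ_i·λ_j across factors = (0.06)(0.12) + (0.65)(0.70) + (0.38)(0.31)
  = +0.0072 +0.4550 +0.1178 = 0.5800

0.580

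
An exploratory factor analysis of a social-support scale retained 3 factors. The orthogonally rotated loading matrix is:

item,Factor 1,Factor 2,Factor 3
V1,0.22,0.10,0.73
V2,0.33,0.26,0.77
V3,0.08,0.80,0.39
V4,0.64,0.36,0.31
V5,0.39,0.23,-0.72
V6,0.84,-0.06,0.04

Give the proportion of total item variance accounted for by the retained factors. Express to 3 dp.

SS loadings by factor: 1.4310, 0.9037, 1.8940; total = 4.2287.
Total variance with 6 standardized items is 6, so the solution explains 4.2287/6 = 0.7048.

0.705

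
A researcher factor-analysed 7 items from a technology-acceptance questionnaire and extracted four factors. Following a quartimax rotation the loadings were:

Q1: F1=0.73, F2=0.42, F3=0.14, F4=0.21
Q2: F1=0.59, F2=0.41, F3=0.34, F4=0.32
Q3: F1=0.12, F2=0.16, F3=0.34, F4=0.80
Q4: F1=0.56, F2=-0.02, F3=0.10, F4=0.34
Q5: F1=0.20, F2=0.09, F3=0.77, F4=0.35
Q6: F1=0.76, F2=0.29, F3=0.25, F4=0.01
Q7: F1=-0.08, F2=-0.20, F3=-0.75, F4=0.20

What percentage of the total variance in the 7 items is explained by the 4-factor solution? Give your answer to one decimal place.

69.7%

Communalities: 0.7730, 0.7342, 0.7956, 0.4396, 0.7635, 0.7243, 0.6489; Σh² = 4.8791.
Total variance with 7 standardized items is 7, so the solution explains 4.8791/7 = 0.6970 = 69.70%.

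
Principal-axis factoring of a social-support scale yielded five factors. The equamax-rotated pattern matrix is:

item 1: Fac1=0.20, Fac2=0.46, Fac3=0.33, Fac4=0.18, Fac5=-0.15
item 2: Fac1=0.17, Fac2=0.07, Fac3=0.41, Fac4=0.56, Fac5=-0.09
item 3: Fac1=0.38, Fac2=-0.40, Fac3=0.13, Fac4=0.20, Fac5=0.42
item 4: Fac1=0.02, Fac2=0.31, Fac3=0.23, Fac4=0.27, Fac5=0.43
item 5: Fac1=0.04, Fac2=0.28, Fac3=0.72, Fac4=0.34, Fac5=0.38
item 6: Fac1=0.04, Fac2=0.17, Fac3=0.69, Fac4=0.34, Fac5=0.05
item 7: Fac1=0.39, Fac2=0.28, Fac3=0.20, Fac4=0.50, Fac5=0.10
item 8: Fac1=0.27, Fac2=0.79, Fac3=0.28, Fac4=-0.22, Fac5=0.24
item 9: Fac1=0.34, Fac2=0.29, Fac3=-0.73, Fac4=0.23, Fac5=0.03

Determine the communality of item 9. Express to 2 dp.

0.79

h² = 0.34² + 0.29² + (-0.73)² + 0.23² + 0.03² = 0.1156 + 0.0841 + 0.5329 + 0.0529 + 0.0009 = 0.7864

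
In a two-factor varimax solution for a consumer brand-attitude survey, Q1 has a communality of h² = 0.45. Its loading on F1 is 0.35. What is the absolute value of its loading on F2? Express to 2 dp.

0.57

Under orthogonal rotation h² = Σλ², so λ_F2² = h² − (0.1225) = 0.45 − 0.1225 = 0.3275.
|λ| = √0.3275 = 0.5723.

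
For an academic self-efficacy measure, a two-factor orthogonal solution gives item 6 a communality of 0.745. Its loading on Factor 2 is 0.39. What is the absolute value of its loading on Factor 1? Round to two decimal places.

Under orthogonal rotation h² = Σλ², so λ_Factor 1² = h² − (0.1521) = 0.745 − 0.1521 = 0.5929.
|λ| = √0.5929 = 0.7700.

0.77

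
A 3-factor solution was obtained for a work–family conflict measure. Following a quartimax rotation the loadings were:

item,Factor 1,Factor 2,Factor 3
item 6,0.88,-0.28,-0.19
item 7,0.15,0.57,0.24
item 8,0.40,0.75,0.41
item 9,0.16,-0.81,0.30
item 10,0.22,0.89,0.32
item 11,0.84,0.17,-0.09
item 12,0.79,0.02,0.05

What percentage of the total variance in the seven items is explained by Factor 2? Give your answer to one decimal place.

SS loadings for Factor 2 = (-0.28)² + 0.57² + 0.75² + (-0.81)² + 0.89² + 0.17² + 0.02² = 2.4433
With 7 standardized items, total variance = 7. Proportion = 2.4433/7 = 0.3490 → 34.90%.

34.9%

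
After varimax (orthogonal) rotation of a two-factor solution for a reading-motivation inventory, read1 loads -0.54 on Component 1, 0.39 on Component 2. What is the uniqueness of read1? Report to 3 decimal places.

0.556

h² = (-0.54)² + 0.39² = 0.2916 + 0.1521 = 0.4437
Uniqueness u² = 1 − h² = 1 − 0.4437 = 0.5563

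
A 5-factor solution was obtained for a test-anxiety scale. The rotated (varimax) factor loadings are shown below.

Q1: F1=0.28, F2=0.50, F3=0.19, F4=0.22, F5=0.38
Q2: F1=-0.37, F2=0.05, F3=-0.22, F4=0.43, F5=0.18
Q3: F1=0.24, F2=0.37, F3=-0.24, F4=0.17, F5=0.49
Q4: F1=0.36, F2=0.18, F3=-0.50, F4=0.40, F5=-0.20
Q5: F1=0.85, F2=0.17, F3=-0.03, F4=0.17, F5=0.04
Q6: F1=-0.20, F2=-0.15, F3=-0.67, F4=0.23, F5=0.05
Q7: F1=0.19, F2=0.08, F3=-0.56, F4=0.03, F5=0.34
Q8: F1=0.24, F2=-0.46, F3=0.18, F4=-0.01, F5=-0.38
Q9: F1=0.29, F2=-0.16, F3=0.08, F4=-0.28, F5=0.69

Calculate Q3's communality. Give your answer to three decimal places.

h² = 0.24² + 0.37² + (-0.24)² + 0.17² + 0.49² = 0.0576 + 0.1369 + 0.0576 + 0.0289 + 0.2401 = 0.5211

0.521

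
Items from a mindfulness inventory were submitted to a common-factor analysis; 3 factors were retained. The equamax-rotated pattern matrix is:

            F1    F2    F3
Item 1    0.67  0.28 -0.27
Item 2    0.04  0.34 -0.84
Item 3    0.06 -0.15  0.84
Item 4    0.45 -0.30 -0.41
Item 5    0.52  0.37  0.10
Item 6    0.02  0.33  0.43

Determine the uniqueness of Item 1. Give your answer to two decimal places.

0.40

h² = 0.67² + 0.28² + (-0.27)² = 0.4489 + 0.0784 + 0.0729 = 0.6002
Uniqueness u² = 1 − h² = 1 − 0.6002 = 0.3998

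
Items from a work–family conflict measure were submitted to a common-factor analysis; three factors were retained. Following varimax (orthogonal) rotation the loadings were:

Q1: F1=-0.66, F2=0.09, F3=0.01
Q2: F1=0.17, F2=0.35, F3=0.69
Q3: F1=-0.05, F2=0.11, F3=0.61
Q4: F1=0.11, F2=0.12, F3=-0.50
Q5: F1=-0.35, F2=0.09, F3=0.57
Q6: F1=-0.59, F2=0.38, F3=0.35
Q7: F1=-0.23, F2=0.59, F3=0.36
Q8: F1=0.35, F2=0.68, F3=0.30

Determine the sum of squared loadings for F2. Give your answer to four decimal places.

SS loadings for F2 = 0.09² + 0.35² + 0.11² + 0.12² + 0.09² + 0.38² + 0.59² + 0.68² = 0.0081 + 0.1225 + 0.0121 + 0.0144 + 0.0081 + 0.1444 + 0.3481 + 0.4624 = 1.1201

1.1201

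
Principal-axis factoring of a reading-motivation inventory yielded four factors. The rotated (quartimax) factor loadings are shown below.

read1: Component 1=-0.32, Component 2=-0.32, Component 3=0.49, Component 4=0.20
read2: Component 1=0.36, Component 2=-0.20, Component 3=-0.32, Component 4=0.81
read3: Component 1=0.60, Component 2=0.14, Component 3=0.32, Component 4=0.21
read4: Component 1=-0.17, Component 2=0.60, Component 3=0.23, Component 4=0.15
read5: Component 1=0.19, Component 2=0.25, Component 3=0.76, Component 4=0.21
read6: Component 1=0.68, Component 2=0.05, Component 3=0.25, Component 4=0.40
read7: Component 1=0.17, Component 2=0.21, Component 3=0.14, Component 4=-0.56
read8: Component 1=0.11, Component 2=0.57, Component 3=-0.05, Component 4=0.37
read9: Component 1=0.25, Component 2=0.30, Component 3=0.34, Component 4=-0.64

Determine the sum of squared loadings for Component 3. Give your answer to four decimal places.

1.2756

SS loadings for Component 3 = 0.49² + (-0.32)² + 0.32² + 0.23² + 0.76² + 0.25² + 0.14² + (-0.05)² + 0.34² = 0.2401 + 0.1024 + 0.1024 + 0.0529 + 0.5776 + 0.0625 + 0.0196 + 0.0025 + 0.1156 = 1.2756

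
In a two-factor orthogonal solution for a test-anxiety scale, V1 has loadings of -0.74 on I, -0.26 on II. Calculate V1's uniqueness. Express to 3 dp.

h² = (-0.74)² + (-0.26)² = 0.5476 + 0.0676 = 0.6152
Uniqueness u² = 1 − h² = 1 − 0.6152 = 0.3848

0.385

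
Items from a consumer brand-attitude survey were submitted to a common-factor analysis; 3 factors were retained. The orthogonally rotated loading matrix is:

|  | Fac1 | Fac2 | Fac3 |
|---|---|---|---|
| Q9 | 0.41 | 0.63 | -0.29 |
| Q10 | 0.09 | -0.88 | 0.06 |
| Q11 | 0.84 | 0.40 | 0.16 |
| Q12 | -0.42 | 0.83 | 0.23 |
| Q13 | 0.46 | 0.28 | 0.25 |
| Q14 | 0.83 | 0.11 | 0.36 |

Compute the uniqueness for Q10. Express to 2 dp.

h² = 0.09² + (-0.88)² + 0.06² = 0.0081 + 0.7744 + 0.0036 = 0.7861
Uniqueness u² = 1 − h² = 1 − 0.7861 = 0.2139

0.21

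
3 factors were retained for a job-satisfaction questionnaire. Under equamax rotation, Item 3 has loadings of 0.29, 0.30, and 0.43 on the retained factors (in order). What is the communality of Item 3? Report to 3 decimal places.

0.359

h² = 0.29² + 0.30² + 0.43² = 0.0841 + 0.0900 + 0.1849 = 0.3590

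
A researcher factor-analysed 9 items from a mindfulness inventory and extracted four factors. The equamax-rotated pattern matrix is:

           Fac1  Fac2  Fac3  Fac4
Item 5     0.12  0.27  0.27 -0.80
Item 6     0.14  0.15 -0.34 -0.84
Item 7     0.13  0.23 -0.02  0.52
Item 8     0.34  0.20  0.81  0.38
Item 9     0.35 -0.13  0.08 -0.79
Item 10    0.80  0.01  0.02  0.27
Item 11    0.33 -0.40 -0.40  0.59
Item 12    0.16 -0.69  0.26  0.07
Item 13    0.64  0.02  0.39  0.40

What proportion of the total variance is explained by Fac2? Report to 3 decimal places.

0.094

SS loadings for Fac2 = 0.27² + 0.15² + 0.23² + 0.20² + (-0.13)² + 0.01² + (-0.40)² + (-0.69)² + 0.02² = 0.8418
Proportion of variance = 0.8418 / 9 = 0.0935.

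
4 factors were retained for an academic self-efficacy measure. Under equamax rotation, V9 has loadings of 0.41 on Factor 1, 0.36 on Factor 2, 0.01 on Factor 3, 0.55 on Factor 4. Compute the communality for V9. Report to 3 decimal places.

0.600

h² = 0.41² + 0.36² + 0.01² + 0.55² = 0.1681 + 0.1296 + 0.0001 + 0.3025 = 0.6003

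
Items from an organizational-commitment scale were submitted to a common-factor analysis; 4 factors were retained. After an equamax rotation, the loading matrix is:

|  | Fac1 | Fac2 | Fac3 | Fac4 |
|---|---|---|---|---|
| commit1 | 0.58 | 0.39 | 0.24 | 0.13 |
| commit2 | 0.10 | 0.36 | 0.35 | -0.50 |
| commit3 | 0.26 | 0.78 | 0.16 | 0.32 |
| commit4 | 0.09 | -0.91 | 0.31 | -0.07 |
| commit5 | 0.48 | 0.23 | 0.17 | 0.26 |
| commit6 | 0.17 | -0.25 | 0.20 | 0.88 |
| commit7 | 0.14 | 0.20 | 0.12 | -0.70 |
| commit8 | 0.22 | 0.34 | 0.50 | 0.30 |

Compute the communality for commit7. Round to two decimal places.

h² = 0.14² + 0.20² + 0.12² + (-0.70)² = 0.0196 + 0.0400 + 0.0144 + 0.4900 = 0.5640

0.56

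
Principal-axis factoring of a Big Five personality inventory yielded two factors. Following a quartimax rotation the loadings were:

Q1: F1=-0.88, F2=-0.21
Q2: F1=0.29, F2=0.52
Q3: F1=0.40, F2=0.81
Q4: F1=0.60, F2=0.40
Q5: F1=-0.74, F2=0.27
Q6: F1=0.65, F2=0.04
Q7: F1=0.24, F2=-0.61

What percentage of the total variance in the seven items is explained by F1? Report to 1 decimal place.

34.4%

SS loadings for F1 = (-0.88)² + 0.29² + 0.40² + 0.60² + (-0.74)² + 0.65² + 0.24² = 2.4062
With 7 standardized items, total variance = 7. Proportion = 2.4062/7 = 0.3437 → 34.37%.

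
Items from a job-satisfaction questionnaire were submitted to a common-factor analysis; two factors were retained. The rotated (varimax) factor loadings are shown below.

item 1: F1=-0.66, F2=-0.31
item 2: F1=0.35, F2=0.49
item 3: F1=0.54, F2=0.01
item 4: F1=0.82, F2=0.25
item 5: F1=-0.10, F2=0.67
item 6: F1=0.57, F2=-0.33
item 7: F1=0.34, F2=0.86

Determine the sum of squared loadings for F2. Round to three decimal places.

SS loadings for F2 = (-0.31)² + 0.49² + 0.01² + 0.25² + 0.67² + (-0.33)² + 0.86² = 0.0961 + 0.2401 + 0.0001 + 0.0625 + 0.4489 + 0.1089 + 0.7396 = 1.6962

1.696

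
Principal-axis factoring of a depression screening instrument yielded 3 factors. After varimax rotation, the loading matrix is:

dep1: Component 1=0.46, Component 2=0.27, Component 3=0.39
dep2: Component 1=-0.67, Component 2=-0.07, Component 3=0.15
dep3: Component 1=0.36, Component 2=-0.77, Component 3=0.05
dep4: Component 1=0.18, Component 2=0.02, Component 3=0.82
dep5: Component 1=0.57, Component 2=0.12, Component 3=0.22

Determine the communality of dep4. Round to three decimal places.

0.705

h² = 0.18² + 0.02² + 0.82² = 0.0324 + 0.0004 + 0.6724 = 0.7052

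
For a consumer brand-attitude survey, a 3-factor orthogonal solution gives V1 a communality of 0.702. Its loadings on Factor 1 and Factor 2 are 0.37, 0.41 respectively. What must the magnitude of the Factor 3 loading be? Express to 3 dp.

0.630

Under orthogonal rotation h² = Σλ², so λ_Factor 3² = h² − (0.3050) = 0.702 − 0.3050 = 0.3970.
|λ| = √0.3970 = 0.6301.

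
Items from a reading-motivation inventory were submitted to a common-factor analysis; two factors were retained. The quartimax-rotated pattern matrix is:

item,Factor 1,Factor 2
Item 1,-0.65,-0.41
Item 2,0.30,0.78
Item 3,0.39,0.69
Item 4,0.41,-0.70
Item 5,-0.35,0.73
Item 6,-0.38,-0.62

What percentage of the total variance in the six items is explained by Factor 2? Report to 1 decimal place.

44.3%

SS loadings for Factor 2 = (-0.41)² + 0.78² + 0.69² + (-0.70)² + 0.73² + (-0.62)² = 2.6599
With 6 standardized items, total variance = 6. Proportion = 2.6599/6 = 0.4433 → 44.33%.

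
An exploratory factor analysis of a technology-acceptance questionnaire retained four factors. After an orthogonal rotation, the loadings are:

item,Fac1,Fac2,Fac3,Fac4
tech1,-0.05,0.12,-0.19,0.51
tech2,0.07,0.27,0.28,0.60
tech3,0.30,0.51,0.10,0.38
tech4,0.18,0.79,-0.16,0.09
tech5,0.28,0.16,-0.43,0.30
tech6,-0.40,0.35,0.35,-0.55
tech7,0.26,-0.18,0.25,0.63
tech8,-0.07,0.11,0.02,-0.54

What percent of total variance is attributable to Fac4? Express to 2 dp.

23.17%

SS loadings for Fac4 = 0.51² + 0.60² + 0.38² + 0.09² + 0.30² + (-0.55)² + 0.63² + (-0.54)² = 1.8536
With 8 standardized items, total variance = 8. Proportion = 1.8536/8 = 0.2317 → 23.17%.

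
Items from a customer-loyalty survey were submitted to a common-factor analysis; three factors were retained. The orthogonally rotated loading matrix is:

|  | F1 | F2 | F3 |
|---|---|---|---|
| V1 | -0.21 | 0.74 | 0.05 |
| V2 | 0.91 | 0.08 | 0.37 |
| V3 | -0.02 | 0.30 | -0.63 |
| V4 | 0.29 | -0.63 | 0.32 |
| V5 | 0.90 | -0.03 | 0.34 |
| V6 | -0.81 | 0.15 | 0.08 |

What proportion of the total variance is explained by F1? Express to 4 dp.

SS loadings for F1 = (-0.21)² + 0.91² + (-0.02)² + 0.29² + 0.90² + (-0.81)² = 2.4228
Proportion of variance = 2.4228 / 6 = 0.4038.

0.4038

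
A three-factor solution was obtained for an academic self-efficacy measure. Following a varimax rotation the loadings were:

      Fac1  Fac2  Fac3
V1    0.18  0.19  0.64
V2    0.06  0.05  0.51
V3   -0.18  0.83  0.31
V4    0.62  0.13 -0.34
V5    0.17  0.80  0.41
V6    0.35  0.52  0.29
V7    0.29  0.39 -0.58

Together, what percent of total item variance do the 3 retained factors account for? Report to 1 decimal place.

Communalities: 0.4781, 0.2662, 0.8174, 0.5169, 0.8370, 0.4770, 0.5726; Σh² = 3.9652.
Total variance with 7 standardized items is 7, so the solution explains 3.9652/7 = 0.5665 = 56.65%.

56.6%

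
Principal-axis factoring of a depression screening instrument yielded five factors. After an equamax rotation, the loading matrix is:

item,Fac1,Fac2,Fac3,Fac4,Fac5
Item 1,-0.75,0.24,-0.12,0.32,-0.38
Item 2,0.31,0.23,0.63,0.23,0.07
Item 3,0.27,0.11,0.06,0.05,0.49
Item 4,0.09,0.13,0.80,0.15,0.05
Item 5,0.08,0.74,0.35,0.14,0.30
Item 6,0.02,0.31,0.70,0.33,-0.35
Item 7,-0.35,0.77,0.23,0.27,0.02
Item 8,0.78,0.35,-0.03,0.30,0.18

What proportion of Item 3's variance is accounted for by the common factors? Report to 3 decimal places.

h² = 0.27² + 0.11² + 0.06² + 0.05² + 0.49² = 0.0729 + 0.0121 + 0.0036 + 0.0025 + 0.2401 = 0.3312

0.331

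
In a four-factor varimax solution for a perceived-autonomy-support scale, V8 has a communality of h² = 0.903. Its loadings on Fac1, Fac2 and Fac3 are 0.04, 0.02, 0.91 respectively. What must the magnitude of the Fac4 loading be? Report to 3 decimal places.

0.270

Under orthogonal rotation h² = Σλ², so λ_Fac4² = h² − (0.8301) = 0.903 − 0.8301 = 0.0729.
|λ| = √0.0729 = 0.2700.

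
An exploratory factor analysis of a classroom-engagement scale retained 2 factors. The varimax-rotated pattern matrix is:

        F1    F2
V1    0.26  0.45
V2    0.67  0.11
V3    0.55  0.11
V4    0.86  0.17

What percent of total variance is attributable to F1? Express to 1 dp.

39.0%

SS loadings for F1 = 0.26² + 0.67² + 0.55² + 0.86² = 1.5586
With 4 standardized items, total variance = 4. Proportion = 1.5586/4 = 0.3896 → 38.96%.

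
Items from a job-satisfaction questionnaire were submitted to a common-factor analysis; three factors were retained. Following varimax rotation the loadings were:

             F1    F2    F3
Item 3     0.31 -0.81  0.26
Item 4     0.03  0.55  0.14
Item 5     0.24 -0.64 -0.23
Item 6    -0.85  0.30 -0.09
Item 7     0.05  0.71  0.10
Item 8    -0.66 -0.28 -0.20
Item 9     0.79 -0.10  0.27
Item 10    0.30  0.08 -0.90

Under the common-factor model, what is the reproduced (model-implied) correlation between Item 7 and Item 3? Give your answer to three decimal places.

r̂ = Σ λ_i·λ_j across factors = (0.05)(0.31) + (0.71)(-0.81) + (0.10)(0.26)
  = +0.0155 -0.5751 +0.0260 = -0.5336

-0.534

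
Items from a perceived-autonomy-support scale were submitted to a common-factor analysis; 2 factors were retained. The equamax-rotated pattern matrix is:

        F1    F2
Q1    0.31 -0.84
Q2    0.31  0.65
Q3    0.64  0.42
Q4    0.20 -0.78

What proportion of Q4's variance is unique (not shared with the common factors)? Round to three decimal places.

0.352

h² = 0.20² + (-0.78)² = 0.0400 + 0.6084 = 0.6484
Uniqueness u² = 1 − h² = 1 − 0.6484 = 0.3516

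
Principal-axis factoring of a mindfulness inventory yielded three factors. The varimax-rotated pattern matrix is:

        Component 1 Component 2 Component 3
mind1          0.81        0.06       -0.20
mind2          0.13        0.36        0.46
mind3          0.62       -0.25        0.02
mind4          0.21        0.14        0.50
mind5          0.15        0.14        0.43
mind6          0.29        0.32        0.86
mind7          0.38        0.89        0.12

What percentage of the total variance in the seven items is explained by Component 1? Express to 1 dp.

19.3%

SS loadings for Component 1 = 0.81² + 0.13² + 0.62² + 0.21² + 0.15² + 0.29² + 0.38² = 1.3525
With 7 standardized items, total variance = 7. Proportion = 1.3525/7 = 0.1932 → 19.32%.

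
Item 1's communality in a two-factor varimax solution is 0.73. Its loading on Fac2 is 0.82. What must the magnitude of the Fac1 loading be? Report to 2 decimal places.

Under orthogonal rotation h² = Σλ², so λ_Fac1² = h² − (0.6724) = 0.73 − 0.6724 = 0.0576.
|λ| = √0.0576 = 0.2400.

0.24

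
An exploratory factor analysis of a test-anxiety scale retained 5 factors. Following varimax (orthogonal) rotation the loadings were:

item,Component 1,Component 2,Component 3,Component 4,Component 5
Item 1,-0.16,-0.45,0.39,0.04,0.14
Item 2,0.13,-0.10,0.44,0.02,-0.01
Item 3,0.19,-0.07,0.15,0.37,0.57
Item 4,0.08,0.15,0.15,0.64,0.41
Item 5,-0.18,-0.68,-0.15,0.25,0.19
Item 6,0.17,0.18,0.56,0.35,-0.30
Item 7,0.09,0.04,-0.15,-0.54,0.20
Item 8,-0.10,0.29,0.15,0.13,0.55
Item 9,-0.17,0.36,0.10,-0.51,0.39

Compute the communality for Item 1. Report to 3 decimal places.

h² = (-0.16)² + (-0.45)² + 0.39² + 0.04² + 0.14² = 0.0256 + 0.2025 + 0.1521 + 0.0016 + 0.0196 = 0.4014

0.401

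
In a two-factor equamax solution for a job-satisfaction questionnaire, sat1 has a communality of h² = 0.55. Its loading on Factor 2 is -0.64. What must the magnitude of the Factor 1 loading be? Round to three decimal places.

Under orthogonal rotation h² = Σλ², so λ_Factor 1² = h² − (0.4096) = 0.55 − 0.4096 = 0.1404.
|λ| = √0.1404 = 0.3747.

0.375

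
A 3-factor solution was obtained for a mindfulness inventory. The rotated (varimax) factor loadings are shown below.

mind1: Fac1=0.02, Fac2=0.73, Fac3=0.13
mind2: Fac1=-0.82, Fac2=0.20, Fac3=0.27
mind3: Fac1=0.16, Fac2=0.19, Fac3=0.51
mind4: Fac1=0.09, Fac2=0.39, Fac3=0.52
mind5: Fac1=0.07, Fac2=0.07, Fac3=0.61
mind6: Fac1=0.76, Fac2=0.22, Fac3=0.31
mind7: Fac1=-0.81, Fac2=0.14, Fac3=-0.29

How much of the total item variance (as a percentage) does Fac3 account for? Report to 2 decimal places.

16.75%

SS loadings for Fac3 = 0.13² + 0.27² + 0.51² + 0.52² + 0.61² + 0.31² + (-0.29)² = 1.1726
With 7 standardized items, total variance = 7. Proportion = 1.1726/7 = 0.1675 → 16.75%.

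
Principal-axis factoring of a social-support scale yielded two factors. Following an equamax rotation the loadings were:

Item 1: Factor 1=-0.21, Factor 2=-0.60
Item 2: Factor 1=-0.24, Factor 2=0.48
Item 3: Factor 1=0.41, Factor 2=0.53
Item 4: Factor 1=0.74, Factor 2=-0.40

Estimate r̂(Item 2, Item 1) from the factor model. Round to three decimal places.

r̂ = Σ λ_i·λ_j across factors = (-0.24)(-0.21) + (0.48)(-0.60)
  = +0.0504 -0.2880 = -0.2376

-0.238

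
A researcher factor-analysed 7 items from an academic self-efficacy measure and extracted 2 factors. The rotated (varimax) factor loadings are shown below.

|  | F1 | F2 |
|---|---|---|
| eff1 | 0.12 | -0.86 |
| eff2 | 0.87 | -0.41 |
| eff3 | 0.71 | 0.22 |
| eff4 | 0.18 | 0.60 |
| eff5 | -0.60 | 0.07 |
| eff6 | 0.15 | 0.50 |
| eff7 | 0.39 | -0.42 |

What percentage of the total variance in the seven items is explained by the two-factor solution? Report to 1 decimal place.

SS loadings by factor: 1.8424, 1.7474; total = 3.5898.
Total variance with 7 standardized items is 7, so the solution explains 3.5898/7 = 0.5128 = 51.28%.

51.3%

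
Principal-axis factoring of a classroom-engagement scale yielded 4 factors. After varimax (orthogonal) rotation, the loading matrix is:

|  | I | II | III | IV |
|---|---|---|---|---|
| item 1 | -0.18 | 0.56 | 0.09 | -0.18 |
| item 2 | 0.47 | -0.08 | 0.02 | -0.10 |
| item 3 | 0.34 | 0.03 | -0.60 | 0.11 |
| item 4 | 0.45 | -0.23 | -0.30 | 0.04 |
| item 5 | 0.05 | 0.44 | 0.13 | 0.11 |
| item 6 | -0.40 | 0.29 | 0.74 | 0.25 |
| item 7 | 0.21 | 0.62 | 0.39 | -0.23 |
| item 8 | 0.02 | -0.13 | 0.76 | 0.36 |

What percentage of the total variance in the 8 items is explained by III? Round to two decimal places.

SS loadings for III = 0.09² + 0.02² + (-0.60)² + (-0.30)² + 0.13² + 0.74² + 0.39² + 0.76² = 1.7527
With 8 standardized items, total variance = 8. Proportion = 1.7527/8 = 0.2191 → 21.91%.

21.91%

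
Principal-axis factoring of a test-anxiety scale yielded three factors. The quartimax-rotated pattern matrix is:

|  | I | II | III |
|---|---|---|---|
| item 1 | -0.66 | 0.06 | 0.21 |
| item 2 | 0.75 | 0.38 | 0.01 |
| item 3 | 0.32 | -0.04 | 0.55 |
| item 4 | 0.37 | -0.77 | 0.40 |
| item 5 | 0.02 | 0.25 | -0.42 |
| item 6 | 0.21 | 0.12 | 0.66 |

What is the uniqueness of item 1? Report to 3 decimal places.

h² = (-0.66)² + 0.06² + 0.21² = 0.4356 + 0.0036 + 0.0441 = 0.4833
Uniqueness u² = 1 − h² = 1 − 0.4833 = 0.5167

0.517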